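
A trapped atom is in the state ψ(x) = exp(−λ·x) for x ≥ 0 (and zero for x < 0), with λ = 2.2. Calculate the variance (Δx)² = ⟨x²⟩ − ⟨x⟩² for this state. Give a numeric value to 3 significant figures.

0.0517

Compute ⟨x⟩ and ⟨x²⟩ separately, then (Δx)² = ⟨x²⟩ − ⟨x⟩².
Every integrand reduces to terms xʲ·e^(−2λx) on [0, ∞); use ∫₀^∞ xʲ·e^(−2λx) dx = j!/(2λ)^(j+1).
Normalization: ∫|ψ|² dx = 0.22727.
⟨x⟩ = 0.22727 and ⟨x²⟩ = 0.10331.
(Δx)² = 0.10331 − (0.22727)² = 0.051653.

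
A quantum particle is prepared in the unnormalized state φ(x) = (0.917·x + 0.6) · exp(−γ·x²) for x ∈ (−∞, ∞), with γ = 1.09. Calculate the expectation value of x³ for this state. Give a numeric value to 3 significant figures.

⟨x³⟩ = ∫ x³·|φ|² dx / ∫|φ|² dx (integrals over the domain).
Expand each integrand as polynomial × e^(−2γx²) and use ∫x^(2j)·e^(−2γx²) dx = (2j−1)!!/(4γ)^j · √(π/(2γ)), odd powers → 0; here √(π/(2γ)) = 1.2005.
State is unnormalized: ∫|φ|² dx = 0.66369, and ∫φ*·x³·φ dx = 0.20847, so ⟨x³⟩ = 0.20847 / 0.66369.
⟨x³⟩ = 0.31411.

0.314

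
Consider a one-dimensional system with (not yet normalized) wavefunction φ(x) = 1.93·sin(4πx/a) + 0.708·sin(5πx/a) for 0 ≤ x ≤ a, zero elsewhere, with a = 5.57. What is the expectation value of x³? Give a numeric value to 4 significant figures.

⟨x³⟩ = ∫ x³·|φ|² dx / ∫|φ|² dx (integrals over the domain).
On 0 ≤ x ≤ a (j ≠ l): ∫sin²(jπx/a) dx = a/2, ∫sin(jπx/a)·sin(lπx/a) dx = 0; diagonal moments ∫x·sin²(jπx/a) dx = a²/4, ∫x²·sin²(jπx/a) dx = a³·(1/6 − 1/(4j²π²)); cross terms ∫x·sin(jπx/a)·sin(lπx/a) dx = 0 for j + l even and −4jla²/(π²(j² − l²)²) for j + l odd, ∫x²·sin(jπx/a)·sin(lπx/a) dx = (−1)^(j+l)·4jla³/(π²(j² − l²)²); higher powers the same way via product-to-sum and parts.
State is unnormalized: ∫|φ|² dx = 11.770, and ∫φ*·x³·φ dx = 266.39, so ⟨x³⟩ = 266.39 / 11.770.
⟨x³⟩ = 22.633.

22.63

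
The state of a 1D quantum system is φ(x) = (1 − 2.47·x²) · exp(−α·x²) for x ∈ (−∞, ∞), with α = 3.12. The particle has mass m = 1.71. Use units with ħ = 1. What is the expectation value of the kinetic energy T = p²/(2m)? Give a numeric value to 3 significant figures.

2.11

T = −(ħ²/2m) d²/dx², so ⟨T⟩ = −(ħ²/2m) ∫ φ*·φ'' dx / ∫|φ|² dx; with m = 1.71.
Expand each integrand as polynomial × e^(−2αx²) and use ∫x^(2j)·e^(−2αx²) dx = (2j−1)!!/(4α)^j · √(π/(2α)), odd powers → 0; here √(π/(2α)) = 0.70955. Differentiate with the product rule, d/dx e^(−αx²) = −2αx·e^(−αx²).
State is unnormalized: ∫|φ|² dx = 0.51207, and ∫φ*·(−ħ²/2m · φ'') dx = 1.0810, so ⟨T⟩ = 1.0810 / 0.51207.
⟨T⟩ = 2.1111.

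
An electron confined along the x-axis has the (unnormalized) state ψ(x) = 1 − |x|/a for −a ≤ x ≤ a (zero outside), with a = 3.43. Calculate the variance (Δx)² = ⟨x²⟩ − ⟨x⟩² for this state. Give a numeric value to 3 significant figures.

1.18

Compute ⟨x⟩ and ⟨x²⟩ separately, then (Δx)² = ⟨x²⟩ − ⟨x⟩².
ψ is even, so ∫ over [−a, a] = 2∫₀ᵃ with ψ = 1 − x/a there: ∫₀ᵃ (1 − x/a)² dx = a/3, ∫₀ᵃ x²(1 − x/a)² dx = a³/30, ∫₀ᵃ x⁴(1 − x/a)² dx = a⁵/105.
Normalization: ∫|ψ|² dx = 2.2867.
⟨x⟩ = 0.0000 and ⟨x²⟩ = 1.1765.
(Δx)² = 1.1765 − (0.0000)² = 1.1765.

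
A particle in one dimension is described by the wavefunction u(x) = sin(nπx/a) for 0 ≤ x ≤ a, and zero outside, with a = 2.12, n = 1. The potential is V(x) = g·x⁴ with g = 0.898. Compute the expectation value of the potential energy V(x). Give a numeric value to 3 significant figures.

⟨V⟩ = ∫ V(x)·|u|² dx / ∫|u|² dx.
With sin²θ = (1 − cos2θ)/2 on 0 ≤ x ≤ a: ∫sin²(nπx/a) dx = a/2, ∫x·sin²(nπx/a) dx = a²/4, ∫x²·sin²(nπx/a) dx = a³·(1/6 − 1/(4n²π²)); higher powers xᵏ the same way, integrating xᵏ·cos(2nπx/a) by parts.
State is unnormalized: ∫|u|² dx = 1.0600, and ∫u*·V(x)·u dx = 2.1934, so ⟨V⟩ = 2.1934 / 1.0600.
⟨V⟩ = 2.0693.

2.07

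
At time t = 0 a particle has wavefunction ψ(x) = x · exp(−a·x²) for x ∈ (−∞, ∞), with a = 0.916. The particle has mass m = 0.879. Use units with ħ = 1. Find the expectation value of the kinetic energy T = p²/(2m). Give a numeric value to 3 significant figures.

T = −(ħ²/2m) d²/dx², so ⟨T⟩ = −(ħ²/2m) ∫ ψ*·ψ'' dx / ∫|ψ|² dx; with m = 0.879.
Expand each integrand as polynomial × e^(−2ax²) and use ∫x^(2j)·e^(−2ax²) dx = (2j−1)!!/(4a)^j · √(π/(2a)), odd powers → 0; here √(π/(2a)) = 1.3095. Differentiate with the product rule, d/dx e^(−ax²) = −2ax·e^(−ax²).
State is unnormalized: ∫|ψ|² dx = 0.35740, and ∫ψ*·(−ħ²/2m · ψ'') dx = 0.55867, so ⟨T⟩ = 0.55867 / 0.35740.
⟨T⟩ = 1.5631.

1.56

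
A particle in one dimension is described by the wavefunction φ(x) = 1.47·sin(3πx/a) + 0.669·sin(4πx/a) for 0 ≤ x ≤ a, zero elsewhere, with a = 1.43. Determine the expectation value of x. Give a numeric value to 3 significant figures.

0.501

⟨x⟩ = ∫ x·|φ|² dx / ∫|φ|² dx (integrals over the domain).
On 0 ≤ x ≤ a (j ≠ l): ∫sin²(jπx/a) dx = a/2, ∫sin(jπx/a)·sin(lπx/a) dx = 0; diagonal moments ∫x·sin²(jπx/a) dx = a²/4, ∫x²·sin²(jπx/a) dx = a³·(1/6 − 1/(4j²π²)); cross terms ∫x·sin(jπx/a)·sin(lπx/a) dx = 0 for j + l even and −4jla²/(π²(j² − l²)²) for j + l odd, ∫x²·sin(jπx/a)·sin(lπx/a) dx = (−1)^(j+l)·4jla³/(π²(j² − l²)²); higher powers the same way via product-to-sum and parts.
State is unnormalized: ∫|φ|² dx = 1.8650, and ∫φ*·x·φ dx = 0.93431, so ⟨x⟩ = 0.93431 / 1.8650.
⟨x⟩ = 0.50096.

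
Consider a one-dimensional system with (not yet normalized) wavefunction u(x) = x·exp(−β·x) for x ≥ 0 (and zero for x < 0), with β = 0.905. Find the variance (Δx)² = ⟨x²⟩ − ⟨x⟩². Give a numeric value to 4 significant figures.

Compute ⟨x⟩ and ⟨x²⟩ separately, then (Δx)² = ⟨x²⟩ − ⟨x⟩².
Every integrand reduces to terms xʲ·e^(−2βx) on [0, ∞); use ∫₀^∞ xʲ·e^(−2βx) dx = j!/(2β)^(j+1).
Normalization: ∫|u|² dx = 0.33728.
⟨x⟩ = 1.6575 and ⟨x²⟩ = 3.6629.
(Δx)² = 3.6629 − (1.6575)² = 0.91572.

0.9157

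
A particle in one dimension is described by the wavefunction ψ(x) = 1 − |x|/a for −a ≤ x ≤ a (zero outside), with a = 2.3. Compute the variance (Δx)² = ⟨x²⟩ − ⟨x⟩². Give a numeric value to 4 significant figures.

0.5290

Compute ⟨x⟩ and ⟨x²⟩ separately, then (Δx)² = ⟨x²⟩ − ⟨x⟩².
ψ is even, so ∫ over [−a, a] = 2∫₀ᵃ with ψ = 1 − x/a there: ∫₀ᵃ (1 − x/a)² dx = a/3, ∫₀ᵃ x²(1 − x/a)² dx = a³/30, ∫₀ᵃ x⁴(1 − x/a)² dx = a⁵/105.
Normalization: ∫|ψ|² dx = 1.5333.
⟨x⟩ = 0.0000 and ⟨x²⟩ = 0.52900.
(Δx)² = 0.52900 − (0.0000)² = 0.52900.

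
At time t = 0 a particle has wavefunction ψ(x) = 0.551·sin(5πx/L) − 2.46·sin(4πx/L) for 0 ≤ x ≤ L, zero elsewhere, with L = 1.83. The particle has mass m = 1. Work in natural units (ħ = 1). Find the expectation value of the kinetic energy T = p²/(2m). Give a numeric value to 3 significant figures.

T = −(ħ²/2m) d²/dx², so ⟨T⟩ = −(ħ²/2m) ∫ ψ*·ψ'' dx / ∫|ψ|² dx; with m = 1.
d²/dx² sin(jπx/L) = −(jπ/L)²·sin(jπx/L); on 0 ≤ x ≤ L, ∫sin²(jπx/L) dx = L/2 and ∫sin(jπx/L)·sin(lπx/L) dx = 0 for j ≠ l, so only diagonal terms survive in ∫|ψ|² and ∫ψ·ψ″; ∫ψ·ψ′ dx = [ψ²/2] between the walls = 0.
State is unnormalized: ∫|ψ|² dx = 5.8150, and ∫ψ*·(−ħ²/2m · ψ'') dx = 140.78, so ⟨T⟩ = 140.78 / 5.8150.
⟨T⟩ = 24.211.

24.2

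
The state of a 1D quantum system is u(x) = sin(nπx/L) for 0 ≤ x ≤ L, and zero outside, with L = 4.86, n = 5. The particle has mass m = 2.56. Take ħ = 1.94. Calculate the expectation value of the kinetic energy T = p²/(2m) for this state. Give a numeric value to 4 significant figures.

7.679

T = −(ħ²/2m) d²/dx², so ⟨T⟩ = −(ħ²/2m) ∫ u*·u'' dx / ∫|u|² dx; with m = 2.56.
d/dx sin(nπx/L) = (nπ/L)·cos(nπx/L) and d²/dx² sin(nπx/L) = −(nπ/L)²·sin(nπx/L); on 0 ≤ x ≤ L, ∫sin²(nπx/L) dx = L/2 and ∫sin(nπx/L)·cos(nπx/L) dx = 0.
State is unnormalized: ∫|u|² dx = 2.4300, and ∫u*·(−ħ²/2m · u'') dx = 18.660, so ⟨T⟩ = 18.660 / 2.4300.
⟨T⟩ = 7.6789.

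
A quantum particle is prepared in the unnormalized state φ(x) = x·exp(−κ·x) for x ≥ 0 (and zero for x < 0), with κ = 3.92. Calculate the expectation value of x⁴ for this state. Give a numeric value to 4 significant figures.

0.09529

⟨x⁴⟩ = ∫ x⁴·|φ|² dx / ∫|φ|² dx (integrals over the domain).
Every integrand reduces to terms xʲ·e^(−2κx) on [0, ∞); use ∫₀^∞ xʲ·e^(−2κx) dx = j!/(2κ)^(j+1).
State is unnormalized: ∫|φ|² dx = 0.0041503, and ∫φ*·x⁴·φ dx = 0.00039548, so ⟨x⁴⟩ = 0.00039548 / 0.0041503.
⟨x⁴⟩ = 0.095288.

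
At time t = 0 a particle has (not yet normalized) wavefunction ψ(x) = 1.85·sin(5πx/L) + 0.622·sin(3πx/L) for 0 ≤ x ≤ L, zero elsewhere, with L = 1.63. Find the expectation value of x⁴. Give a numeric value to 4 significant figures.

1.718

⟨x⁴⟩ = ∫ x⁴·|ψ|² dx / ∫|ψ|² dx (integrals over the domain).
On 0 ≤ x ≤ L (j ≠ l): ∫sin²(jπx/L) dx = L/2, ∫sin(jπx/L)·sin(lπx/L) dx = 0; diagonal moments ∫x·sin²(jπx/L) dx = L²/4, ∫x²·sin²(jπx/L) dx = L³·(1/6 − 1/(4j²π²)); cross terms ∫x·sin(jπx/L)·sin(lπx/L) dx = 0 for j + l even and −4jlL²/(π²(j² − l²)²) for j + l odd, ∫x²·sin(jπx/L)·sin(lπx/L) dx = (−1)^(j+l)·4jlL³/(π²(j² − l²)²); higher powers the same way via product-to-sum and parts.
State is unnormalized: ∫|ψ|² dx = 3.1046, and ∫ψ*·x⁴·ψ dx = 5.3339, so ⟨x⁴⟩ = 5.3339 / 3.1046.
⟨x⁴⟩ = 1.7180.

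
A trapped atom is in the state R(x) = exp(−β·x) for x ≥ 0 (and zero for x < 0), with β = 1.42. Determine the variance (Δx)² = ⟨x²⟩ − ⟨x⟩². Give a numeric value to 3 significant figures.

0.124

Compute ⟨x⟩ and ⟨x²⟩ separately, then (Δx)² = ⟨x²⟩ − ⟨x⟩².
Every integrand reduces to terms xʲ·e^(−2βx) on [0, ∞); use ∫₀^∞ xʲ·e^(−2βx) dx = j!/(2β)^(j+1).
Normalization: ∫|R|² dx = 0.35211.
⟨x⟩ = 0.35211 and ⟨x²⟩ = 0.24797.
(Δx)² = 0.24797 − (0.35211)² = 0.12398.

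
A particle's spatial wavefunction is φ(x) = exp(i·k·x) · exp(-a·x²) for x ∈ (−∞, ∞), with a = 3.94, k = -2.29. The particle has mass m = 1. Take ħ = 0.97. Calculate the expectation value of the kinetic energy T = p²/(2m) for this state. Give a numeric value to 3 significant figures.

T = −(ħ²/2m) d²/dx², so ⟨T⟩ = −(ħ²/2m) ∫ φ*·φ'' dx / ∫|φ|² dx; with m = 1.
Gaussian moments: ∫x^(2j)·e^(−2ax²) dx = (2j−1)!!/(4a)^j · √(π/(2a)), odd powers integrate to 0; here √(π/(2a)) = 0.63141. Derivatives: φ′ = (ik − 2ax)·φ, φ″ = ((ik − 2ax)² − 2a)·φ; the odd-in-x pieces drop out.
State is unnormalized: ∫|φ|² dx = 0.63141, and ∫φ*·(−ħ²/2m · φ'') dx = 2.7281, so ⟨T⟩ = 2.7281 / 0.63141.
⟨T⟩ = 4.3207.

4.32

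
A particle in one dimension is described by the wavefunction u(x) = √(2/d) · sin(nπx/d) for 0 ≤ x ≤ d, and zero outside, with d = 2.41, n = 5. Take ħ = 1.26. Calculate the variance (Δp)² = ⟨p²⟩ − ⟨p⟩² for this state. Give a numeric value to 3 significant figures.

67.4

Compute ⟨p⟩ and ⟨p²⟩ separately; (Δp)² = ⟨p²⟩ − ⟨p⟩².
d/dx sin(nπx/d) = (nπ/d)·cos(nπx/d) and d²/dx² sin(nπx/d) = −(nπ/d)²·sin(nπx/d); on 0 ≤ x ≤ d, ∫sin²(nπx/d) dx = d/2 and ∫sin(nπx/d)·cos(nπx/d) dx = 0.
⟨p⟩ = 0.0000 and ⟨p²⟩ = 67.445.
(Δp)² = 67.445 − (0.0000)² = 67.445.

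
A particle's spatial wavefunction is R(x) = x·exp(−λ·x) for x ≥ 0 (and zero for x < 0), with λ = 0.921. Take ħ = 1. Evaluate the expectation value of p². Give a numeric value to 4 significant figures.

p² R = −ħ² d²R/dx²; ⟨p²⟩ = −ħ² ∫ R*·R'' dx / ∫|R|² dx.
Differentiate x·exp(−λ·x) with the product rule; every integrand then reduces to terms xʲ·e^(−2λx) on [0, ∞), with ∫₀^∞ xʲ·e^(−2λx) dx = j!/(2λ)^(j+1).
State is unnormalized: ∫|R|² dx = 0.32001, and ∫R*·(−ħ² R'') dx = 0.27144, so ⟨p²⟩ = 0.27144 / 0.32001.
⟨p²⟩ = 0.84824.

0.8482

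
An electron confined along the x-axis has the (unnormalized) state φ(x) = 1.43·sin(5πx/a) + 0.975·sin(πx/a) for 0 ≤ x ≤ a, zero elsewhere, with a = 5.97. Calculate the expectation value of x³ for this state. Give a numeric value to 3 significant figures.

49.7

⟨x³⟩ = ∫ x³·|φ|² dx / ∫|φ|² dx (integrals over the domain).
On 0 ≤ x ≤ a (j ≠ l): ∫sin²(jπx/a) dx = a/2, ∫sin(jπx/a)·sin(lπx/a) dx = 0; diagonal moments ∫x·sin²(jπx/a) dx = a²/4, ∫x²·sin²(jπx/a) dx = a³·(1/6 − 1/(4j²π²)); cross terms ∫x·sin(jπx/a)·sin(lπx/a) dx = 0 for j + l even and −4jla²/(π²(j² − l²)²) for j + l odd, ∫x²·sin(jπx/a)·sin(lπx/a) dx = (−1)^(j+l)·4jla³/(π²(j² − l²)²); higher powers the same way via product-to-sum and parts.
State is unnormalized: ∫|φ|² dx = 8.9416, and ∫φ*·x³·φ dx = 444.51, so ⟨x³⟩ = 444.51 / 8.9416.
⟨x³⟩ = 49.712.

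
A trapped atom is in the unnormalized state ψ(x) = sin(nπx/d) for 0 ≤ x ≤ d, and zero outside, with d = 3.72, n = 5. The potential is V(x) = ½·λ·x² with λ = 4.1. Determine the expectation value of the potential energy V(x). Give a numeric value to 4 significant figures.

9.399

⟨V⟩ = ∫ V(x)·|ψ|² dx / ∫|ψ|² dx.
With sin²θ = (1 − cos2θ)/2 on 0 ≤ x ≤ d: ∫sin²(nπx/d) dx = d/2, ∫x·sin²(nπx/d) dx = d²/4, ∫x²·sin²(nπx/d) dx = d³·(1/6 − 1/(4n²π²)); higher powers xᵏ the same way, integrating xᵏ·cos(2nπx/d) by parts.
State is unnormalized: ∫|ψ|² dx = 1.8600, and ∫ψ*·V(x)·ψ dx = 17.482, so ⟨V⟩ = 17.482 / 1.8600.
⟨V⟩ = 9.3988.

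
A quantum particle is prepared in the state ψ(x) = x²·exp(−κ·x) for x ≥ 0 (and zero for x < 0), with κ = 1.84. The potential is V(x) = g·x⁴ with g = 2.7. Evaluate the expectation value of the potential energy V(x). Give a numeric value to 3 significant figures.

24.7

⟨V⟩ = ∫ V(x)·|ψ|² dx / ∫|ψ|² dx.
Every integrand reduces to terms xʲ·e^(−2κx) on [0, ∞); use ∫₀^∞ xʲ·e^(−2κx) dx = j!/(2κ)^(j+1).
State is unnormalized: ∫|ψ|² dx = 0.035561, and ∫ψ*·V(x)·ψ dx = 0.87954, so ⟨V⟩ = 0.87954 / 0.035561.
⟨V⟩ = 24.733.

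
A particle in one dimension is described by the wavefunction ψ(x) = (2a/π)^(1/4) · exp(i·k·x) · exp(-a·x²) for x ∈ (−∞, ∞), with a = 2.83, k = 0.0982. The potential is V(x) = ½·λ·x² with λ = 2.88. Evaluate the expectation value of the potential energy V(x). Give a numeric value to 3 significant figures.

⟨V⟩ = ∫ V(x)·|ψ|² dx.
Gaussian moments: ∫x^(2j)·e^(−2ax²) dx = (2j−1)!!/(4a)^j · √(π/(2a)), odd powers integrate to 0; here √(π/(2a)) = 0.74502.
⟨V⟩ = 0.12721.

0.127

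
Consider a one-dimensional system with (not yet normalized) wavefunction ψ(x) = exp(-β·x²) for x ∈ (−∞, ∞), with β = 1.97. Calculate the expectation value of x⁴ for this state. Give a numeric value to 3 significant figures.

⟨x⁴⟩ = ∫ x⁴·|ψ|² dx / ∫|ψ|² dx (integrals over the domain).
Gaussian moments: ∫x^(2j)·e^(−2βx²) dx = (2j−1)!!/(4β)^j · √(π/(2β)), odd powers integrate to 0; here √(π/(2β)) = 0.89295.
State is unnormalized: ∫|ψ|² dx = 0.89295, and ∫ψ*·x⁴·ψ dx = 0.043142, so ⟨x⁴⟩ = 0.043142 / 0.89295.
⟨x⁴⟩ = 0.048314.

0.0483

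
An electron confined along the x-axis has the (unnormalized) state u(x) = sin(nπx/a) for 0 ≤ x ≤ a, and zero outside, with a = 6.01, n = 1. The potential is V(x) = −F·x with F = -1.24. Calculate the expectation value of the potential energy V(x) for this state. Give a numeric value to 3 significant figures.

⟨V⟩ = ∫ V(x)·|u|² dx / ∫|u|² dx.
With sin²θ = (1 − cos2θ)/2 on 0 ≤ x ≤ a: ∫sin²(nπx/a) dx = a/2, ∫x·sin²(nπx/a) dx = a²/4, ∫x²·sin²(nπx/a) dx = a³·(1/6 − 1/(4n²π²)); higher powers xᵏ the same way, integrating xᵏ·cos(2nπx/a) by parts.
State is unnormalized: ∫|u|² dx = 3.0050, and ∫u*·V(x)·u dx = 11.197, so ⟨V⟩ = 11.197 / 3.0050.
⟨V⟩ = 3.7262.

3.73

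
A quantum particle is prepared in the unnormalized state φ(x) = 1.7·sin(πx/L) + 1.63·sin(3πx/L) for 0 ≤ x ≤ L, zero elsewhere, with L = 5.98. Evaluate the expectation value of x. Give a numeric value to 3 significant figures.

2.99

⟨x⟩ = ∫ x·|φ|² dx / ∫|φ|² dx (integrals over the domain).
On 0 ≤ x ≤ L (j ≠ l): ∫sin²(jπx/L) dx = L/2, ∫sin(jπx/L)·sin(lπx/L) dx = 0; diagonal moments ∫x·sin²(jπx/L) dx = L²/4, ∫x²·sin²(jπx/L) dx = L³·(1/6 − 1/(4j²π²)); cross terms ∫x·sin(jπx/L)·sin(lπx/L) dx = 0 for j + l even and −4jlL²/(π²(j² − l²)²) for j + l odd, ∫x²·sin(jπx/L)·sin(lπx/L) dx = (−1)^(j+l)·4jlL³/(π²(j² − l²)²); higher powers the same way via product-to-sum and parts.
State is unnormalized: ∫|φ|² dx = 16.585, and ∫φ*·x·φ dx = 49.590, so ⟨x⟩ = 49.590 / 16.585.
⟨x⟩ = 2.9900.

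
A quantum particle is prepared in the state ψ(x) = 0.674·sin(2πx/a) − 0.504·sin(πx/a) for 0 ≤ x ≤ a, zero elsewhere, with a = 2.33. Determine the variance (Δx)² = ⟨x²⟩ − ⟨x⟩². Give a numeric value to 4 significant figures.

0.1476

Compute ⟨x⟩ and ⟨x²⟩ separately, then (Δx)² = ⟨x²⟩ − ⟨x⟩².
On 0 ≤ x ≤ a (j ≠ l): ∫sin²(jπx/a) dx = a/2, ∫sin(jπx/a)·sin(lπx/a) dx = 0; diagonal moments ∫x·sin²(jπx/a) dx = a²/4, ∫x²·sin²(jπx/a) dx = a³·(1/6 − 1/(4j²π²)); cross terms ∫x·sin(jπx/a)·sin(lπx/a) dx = 0 for j + l even and −4jla²/(π²(j² − l²)²) for j + l odd, ∫x²·sin(jπx/a)·sin(lπx/a) dx = (−1)^(j+l)·4jla³/(π²(j² − l²)²); higher powers the same way via product-to-sum and parts.
Normalization: ∫|ψ|² dx = 0.82516.
⟨x⟩ = 1.5676 and ⟨x²⟩ = 2.6049.
(Δx)² = 2.6049 − (1.5676)² = 0.14761.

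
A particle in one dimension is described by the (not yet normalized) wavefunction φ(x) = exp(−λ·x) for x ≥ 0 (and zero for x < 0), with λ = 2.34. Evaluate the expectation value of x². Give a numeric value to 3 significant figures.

⟨x²⟩ = ∫ x²·|φ|² dx / ∫|φ|² dx (integrals over the domain).
Every integrand reduces to terms xʲ·e^(−2λx) on [0, ∞); use ∫₀^∞ xʲ·e^(−2λx) dx = j!/(2λ)^(j+1).
State is unnormalized: ∫|φ|² dx = 0.21368, and ∫φ*·x²·φ dx = 0.019512, so ⟨x²⟩ = 0.019512 / 0.21368.
⟨x²⟩ = 0.091314.

0.0913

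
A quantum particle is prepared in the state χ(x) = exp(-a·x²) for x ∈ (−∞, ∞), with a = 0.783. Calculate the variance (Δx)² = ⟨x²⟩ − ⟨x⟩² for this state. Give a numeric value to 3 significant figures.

0.319

Compute ⟨x⟩ and ⟨x²⟩ separately, then (Δx)² = ⟨x²⟩ − ⟨x⟩².
Gaussian moments: ∫x^(2j)·e^(−2ax²) dx = (2j−1)!!/(4a)^j · √(π/(2a)), odd powers integrate to 0; here √(π/(2a)) = 1.4164.
Normalization: ∫|χ|² dx = 1.4164.
⟨x⟩ = 0.0000 and ⟨x²⟩ = 0.31928.
(Δx)² = 0.31928 − (0.0000)² = 0.31928.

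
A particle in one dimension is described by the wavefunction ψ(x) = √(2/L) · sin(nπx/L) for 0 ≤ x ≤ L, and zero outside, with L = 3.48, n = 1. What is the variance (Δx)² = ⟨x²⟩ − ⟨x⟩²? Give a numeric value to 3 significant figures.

0.396

Compute ⟨x⟩ and ⟨x²⟩ separately, then (Δx)² = ⟨x²⟩ − ⟨x⟩².
With sin²θ = (1 − cos2θ)/2 on 0 ≤ x ≤ L: ∫sin²(nπx/L) dx = L/2, ∫x·sin²(nπx/L) dx = L²/4, ∫x²·sin²(nπx/L) dx = L³·(1/6 − 1/(4n²π²)); higher powers xᵏ the same way, integrating xᵏ·cos(2nπx/L) by parts.
⟨x⟩ = 1.7400 and ⟨x²⟩ = 3.4233.
(Δx)² = 3.4233 − (1.7400)² = 0.39568.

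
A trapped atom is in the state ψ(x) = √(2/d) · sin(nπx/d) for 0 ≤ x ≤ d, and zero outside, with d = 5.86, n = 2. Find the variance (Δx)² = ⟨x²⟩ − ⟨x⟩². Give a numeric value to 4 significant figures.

2.427

Compute ⟨x⟩ and ⟨x²⟩ separately, then (Δx)² = ⟨x²⟩ − ⟨x⟩².
With sin²θ = (1 − cos2θ)/2 on 0 ≤ x ≤ d: ∫sin²(nπx/d) dx = d/2, ∫x·sin²(nπx/d) dx = d²/4, ∫x²·sin²(nπx/d) dx = d³·(1/6 − 1/(4n²π²)); higher powers xᵏ the same way, integrating xᵏ·cos(2nπx/d) by parts.
⟨x⟩ = 2.9300 and ⟨x²⟩ = 11.012.
(Δx)² = 11.012 − (2.9300)² = 2.4267.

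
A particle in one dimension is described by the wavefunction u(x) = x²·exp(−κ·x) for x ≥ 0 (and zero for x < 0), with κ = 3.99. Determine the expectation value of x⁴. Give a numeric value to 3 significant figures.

⟨x⁴⟩ = ∫ x⁴·|u|² dx / ∫|u|² dx (integrals over the domain).
Every integrand reduces to terms xʲ·e^(−2κx) on [0, ∞); use ∫₀^∞ xʲ·e^(−2κx) dx = j!/(2κ)^(j+1).
State is unnormalized: ∫|u|² dx = 0.00074165, and ∫u*·x⁴·u dx = 0.00030725, so ⟨x⁴⟩ = 0.00030725 / 0.00074165.
⟨x⁴⟩ = 0.41428.

0.414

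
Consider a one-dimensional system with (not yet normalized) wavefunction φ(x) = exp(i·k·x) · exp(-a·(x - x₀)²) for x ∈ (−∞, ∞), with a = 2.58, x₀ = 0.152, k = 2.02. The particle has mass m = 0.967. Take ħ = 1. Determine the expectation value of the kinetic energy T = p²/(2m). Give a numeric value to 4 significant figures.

3.444

T = −(ħ²/2m) d²/dx², so ⟨T⟩ = −(ħ²/2m) ∫ φ*·φ'' dx / ∫|φ|² dx; with m = 0.967.
Gaussian moments (u = x − x₀): ∫u^(2j)·e^(−2au²) du = (2j−1)!!/(4a)^j · √(π/(2a)), odd powers integrate to 0; here √(π/(2a)) = 0.78028. Derivatives: φ′ = (ik − 2au)·φ, φ″ = ((ik − 2au)² − 2a)·φ; the odd-in-u pieces drop out.
State is unnormalized: ∫|φ|² dx = 0.78028, and ∫φ*·(−ħ²/2m · φ'') dx = 2.6872, so ⟨T⟩ = 2.6872 / 0.78028.
⟨T⟩ = 3.4438.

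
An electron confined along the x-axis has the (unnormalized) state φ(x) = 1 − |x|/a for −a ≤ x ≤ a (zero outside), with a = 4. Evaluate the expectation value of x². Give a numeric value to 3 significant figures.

⟨x²⟩ = ∫ x²·|φ|² dx / ∫|φ|² dx (integrals over the domain).
φ is even, so ∫ over [−a, a] = 2∫₀ᵃ with φ = 1 − x/a there: ∫₀ᵃ (1 − x/a)² dx = a/3, ∫₀ᵃ x²(1 − x/a)² dx = a³/30, ∫₀ᵃ x⁴(1 − x/a)² dx = a⁵/105.
State is unnormalized: ∫|φ|² dx = 2.6667, and ∫φ*·x²·φ dx = 4.2667, so ⟨x²⟩ = 4.2667 / 2.6667.
⟨x²⟩ = 1.6000.

1.60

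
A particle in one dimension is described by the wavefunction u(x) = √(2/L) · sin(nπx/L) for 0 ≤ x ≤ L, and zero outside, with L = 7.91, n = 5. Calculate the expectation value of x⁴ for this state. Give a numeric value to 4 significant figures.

767.2

⟨x⁴⟩ = ∫ x⁴·|u|² dx (integrals over the domain).
With sin²θ = (1 − cos2θ)/2 on 0 ≤ x ≤ L: ∫sin²(nπx/L) dx = L/2, ∫x·sin²(nπx/L) dx = L²/4, ∫x²·sin²(nπx/L) dx = L³·(1/6 − 1/(4n²π²)); higher powers xᵏ the same way, integrating xᵏ·cos(2nπx/L) by parts.
⟨x⁴⟩ = 767.18.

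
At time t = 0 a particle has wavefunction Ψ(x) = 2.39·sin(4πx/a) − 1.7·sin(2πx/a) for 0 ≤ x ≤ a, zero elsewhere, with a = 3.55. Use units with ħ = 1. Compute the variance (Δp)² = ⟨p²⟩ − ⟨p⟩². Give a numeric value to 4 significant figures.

Compute ⟨p⟩ and ⟨p²⟩ separately; (Δp)² = ⟨p²⟩ − ⟨p⟩².
d²/dx² sin(jπx/a) = −(jπ/a)²·sin(jπx/a); on 0 ≤ x ≤ a, ∫sin²(jπx/a) dx = a/2 and ∫sin(jπx/a)·sin(lπx/a) dx = 0 for j ≠ l, so only diagonal terms survive in ∫|Ψ|² and ∫Ψ·Ψ″; ∫Ψ·Ψ′ dx = [Ψ²/2] between the walls = 0.
Normalization: ∫|Ψ|² dx = 15.269.
⟨p⟩ = 0.0000 and ⟨p²⟩ = 9.3730.
(Δp)² = 9.3730 − (0.0000)² = 9.3730.

9.373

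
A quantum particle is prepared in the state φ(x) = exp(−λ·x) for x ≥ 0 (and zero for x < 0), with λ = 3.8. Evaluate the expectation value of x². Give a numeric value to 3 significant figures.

⟨x²⟩ = ∫ x²·|φ|² dx / ∫|φ|² dx (integrals over the domain).
Every integrand reduces to terms xʲ·e^(−2λx) on [0, ∞); use ∫₀^∞ xʲ·e^(−2λx) dx = j!/(2λ)^(j+1).
State is unnormalized: ∫|φ|² dx = 0.13158, and ∫φ*·x²·φ dx = 0.0045561, so ⟨x²⟩ = 0.0045561 / 0.13158.
⟨x²⟩ = 0.034626.

0.0346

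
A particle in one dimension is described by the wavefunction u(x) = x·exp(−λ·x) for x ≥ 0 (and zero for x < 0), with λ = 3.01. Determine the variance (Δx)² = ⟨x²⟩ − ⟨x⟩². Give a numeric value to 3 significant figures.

Compute ⟨x⟩ and ⟨x²⟩ separately, then (Δx)² = ⟨x²⟩ − ⟨x⟩².
Every integrand reduces to terms xʲ·e^(−2λx) on [0, ∞); use ∫₀^∞ xʲ·e^(−2λx) dx = j!/(2λ)^(j+1).
Normalization: ∫|u|² dx = 0.0091673.
⟨x⟩ = 0.49834 and ⟨x²⟩ = 0.33112.
(Δx)² = 0.33112 − (0.49834)² = 0.082781.

0.0828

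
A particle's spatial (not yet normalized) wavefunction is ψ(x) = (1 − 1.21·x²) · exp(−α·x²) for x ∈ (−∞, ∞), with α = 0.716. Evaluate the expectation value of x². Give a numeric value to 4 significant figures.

⟨x²⟩ = ∫ x²·|ψ|² dx / ∫|ψ|² dx (integrals over the domain).
Expand each integrand as polynomial × e^(−2αx²) and use ∫x^(2j)·e^(−2αx²) dx = (2j−1)!!/(4α)^j · √(π/(2α)), odd powers → 0; here √(π/(2α)) = 1.4812.
State is unnormalized: ∫|ψ|² dx = 1.0228, and ∫ψ*·x²·ψ dx = 0.59086, so ⟨x²⟩ = 0.59086 / 1.0228.
⟨x²⟩ = 0.57771.

0.5777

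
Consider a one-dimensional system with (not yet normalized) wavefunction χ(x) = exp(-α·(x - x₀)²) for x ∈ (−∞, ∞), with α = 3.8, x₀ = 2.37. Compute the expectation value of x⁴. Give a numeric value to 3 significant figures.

⟨x⁴⟩ = ∫ x⁴·|χ|² dx / ∫|χ|² dx (integrals over the domain).
Gaussian moments (u = x − x₀): ∫u^(2j)·e^(−2αu²) du = (2j−1)!!/(4α)^j · √(π/(2α)), odd powers integrate to 0; here √(π/(2α)) = 0.64294.
State is unnormalized: ∫|χ|² dx = 0.64294, and ∫χ*·x⁴·χ dx = 21.718, so ⟨x⁴⟩ = 21.718 / 0.64294.
⟨x⁴⟩ = 33.780.

33.8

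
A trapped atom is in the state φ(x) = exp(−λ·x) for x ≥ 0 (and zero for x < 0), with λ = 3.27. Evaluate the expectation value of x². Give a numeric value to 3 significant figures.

⟨x²⟩ = ∫ x²·|φ|² dx / ∫|φ|² dx (integrals over the domain).
Every integrand reduces to terms xʲ·e^(−2λx) on [0, ∞); use ∫₀^∞ xʲ·e^(−2λx) dx = j!/(2λ)^(j+1).
State is unnormalized: ∫|φ|² dx = 0.15291, and ∫φ*·x²·φ dx = 0.0071498, so ⟨x²⟩ = 0.0071498 / 0.15291.
⟨x²⟩ = 0.046760.

0.0468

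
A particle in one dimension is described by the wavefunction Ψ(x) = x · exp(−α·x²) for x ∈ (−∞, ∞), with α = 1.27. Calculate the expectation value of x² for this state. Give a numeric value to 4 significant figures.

0.5906

⟨x²⟩ = ∫ x²·|Ψ|² dx / ∫|Ψ|² dx (integrals over the domain).
Expand each integrand as polynomial × e^(−2αx²) and use ∫x^(2j)·e^(−2αx²) dx = (2j−1)!!/(4α)^j · √(π/(2α)), odd powers → 0; here √(π/(2α)) = 1.1121.
State is unnormalized: ∫|Ψ|² dx = 0.21892, and ∫Ψ*·x²·Ψ dx = 0.12929, so ⟨x²⟩ = 0.12929 / 0.21892.
⟨x²⟩ = 0.59055.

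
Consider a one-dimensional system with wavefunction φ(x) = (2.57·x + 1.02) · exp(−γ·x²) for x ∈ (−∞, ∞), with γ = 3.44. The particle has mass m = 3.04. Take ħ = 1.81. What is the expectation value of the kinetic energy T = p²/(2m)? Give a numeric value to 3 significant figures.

3.02

T = −(ħ²/2m) d²/dx², so ⟨T⟩ = −(ħ²/2m) ∫ φ*·φ'' dx / ∫|φ|² dx; with m = 3.04.
Expand each integrand as polynomial × e^(−2γx²) and use ∫x^(2j)·e^(−2γx²) dx = (2j−1)!!/(4γ)^j · √(π/(2γ)), odd powers → 0; here √(π/(2γ)) = 0.67574. Differentiate with the product rule, d/dx e^(−γx²) = −2γx·e^(−γx²).
State is unnormalized: ∫|φ|² dx = 1.0274, and ∫φ*·(−ħ²/2m · φ'') dx = 3.1068, so ⟨T⟩ = 3.1068 / 1.0274.
⟨T⟩ = 3.0240.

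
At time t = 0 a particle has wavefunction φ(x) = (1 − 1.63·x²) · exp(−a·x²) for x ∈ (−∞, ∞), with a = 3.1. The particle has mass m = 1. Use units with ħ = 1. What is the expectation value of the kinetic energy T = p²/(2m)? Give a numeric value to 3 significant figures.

T = −(ħ²/2m) d²/dx², so ⟨T⟩ = −(ħ²/2m) ∫ φ*·φ'' dx / ∫|φ|² dx; with m = 1.
Expand each integrand as polynomial × e^(−2ax²) and use ∫x^(2j)·e^(−2ax²) dx = (2j−1)!!/(4a)^j · √(π/(2a)), odd powers → 0; here √(π/(2a)) = 0.71183. Differentiate with the product rule, d/dx e^(−ax²) = −2ax·e^(−ax²).
State is unnormalized: ∫|φ|² dx = 0.56159, and ∫φ*·(−ħ²/2m · φ'') dx = 1.5269, so ⟨T⟩ = 1.5269 / 0.56159.
⟨T⟩ = 2.7188.

2.72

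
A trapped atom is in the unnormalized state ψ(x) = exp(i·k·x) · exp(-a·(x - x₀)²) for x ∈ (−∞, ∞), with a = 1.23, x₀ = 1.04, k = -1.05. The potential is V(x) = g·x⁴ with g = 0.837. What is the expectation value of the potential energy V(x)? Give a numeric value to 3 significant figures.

⟨V⟩ = ∫ V(x)·|ψ|² dx / ∫|ψ|² dx.
Gaussian moments (u = x − x₀): ∫u^(2j)·e^(−2au²) du = (2j−1)!!/(4a)^j · √(π/(2a)), odd powers integrate to 0; here √(π/(2a)) = 1.1301.
State is unnormalized: ∫|ψ|² dx = 1.1301, and ∫ψ*·V(x)·ψ dx = 2.4714, so ⟨V⟩ = 2.4714 / 1.1301.
⟨V⟩ = 2.1869.

2.19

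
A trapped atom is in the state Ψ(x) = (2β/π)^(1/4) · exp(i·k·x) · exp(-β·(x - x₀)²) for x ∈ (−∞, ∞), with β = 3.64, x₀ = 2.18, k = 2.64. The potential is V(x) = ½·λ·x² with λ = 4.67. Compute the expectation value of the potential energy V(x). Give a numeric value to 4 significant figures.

⟨V⟩ = ∫ V(x)·|Ψ|² dx.
Gaussian moments (u = x − x₀): ∫u^(2j)·e^(−2βu²) du = (2j−1)!!/(4β)^j · √(π/(2β)), odd powers integrate to 0; here √(π/(2β)) = 0.65692.
⟨V⟩ = 11.257.

11.26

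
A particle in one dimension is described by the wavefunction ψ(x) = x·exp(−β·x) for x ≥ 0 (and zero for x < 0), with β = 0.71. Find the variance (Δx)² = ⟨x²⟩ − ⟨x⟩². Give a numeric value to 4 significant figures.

Compute ⟨x⟩ and ⟨x²⟩ separately, then (Δx)² = ⟨x²⟩ − ⟨x⟩².
Every integrand reduces to terms xʲ·e^(−2βx) on [0, ∞); use ∫₀^∞ xʲ·e^(−2βx) dx = j!/(2β)^(j+1).
Normalization: ∫|ψ|² dx = 0.69850.
⟨x⟩ = 2.1127 and ⟨x²⟩ = 5.9512.
(Δx)² = 5.9512 − (2.1127)² = 1.4878.

1.488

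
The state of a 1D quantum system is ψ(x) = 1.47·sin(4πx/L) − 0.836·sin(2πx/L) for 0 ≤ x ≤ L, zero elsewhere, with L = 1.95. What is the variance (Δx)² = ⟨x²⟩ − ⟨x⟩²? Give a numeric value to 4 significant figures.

0.1488

Compute ⟨x⟩ and ⟨x²⟩ separately, then (Δx)² = ⟨x²⟩ − ⟨x⟩².
On 0 ≤ x ≤ L (j ≠ l): ∫sin²(jπx/L) dx = L/2, ∫sin(jπx/L)·sin(lπx/L) dx = 0; diagonal moments ∫x·sin²(jπx/L) dx = L²/4, ∫x²·sin²(jπx/L) dx = L³·(1/6 − 1/(4j²π²)); cross terms ∫x·sin(jπx/L)·sin(lπx/L) dx = 0 for j + l even and −4jlL²/(π²(j² − l²)²) for j + l odd, ∫x²·sin(jπx/L)·sin(lπx/L) dx = (−1)^(j+l)·4jlL³/(π²(j² − l²)²); higher powers the same way via product-to-sum and parts.
Normalization: ∫|ψ|² dx = 2.7883.
⟨x⟩ = 0.97500 and ⟨x²⟩ = 1.0995.
(Δx)² = 1.0995 − (0.97500)² = 0.14884.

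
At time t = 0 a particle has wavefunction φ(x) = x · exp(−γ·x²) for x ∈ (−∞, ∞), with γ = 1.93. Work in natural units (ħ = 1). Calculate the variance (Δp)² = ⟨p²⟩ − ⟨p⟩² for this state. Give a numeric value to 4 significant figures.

Compute ⟨p⟩ and ⟨p²⟩ separately; (Δp)² = ⟨p²⟩ − ⟨p⟩².
Expand each integrand as polynomial × e^(−2γx²) and use ∫x^(2j)·e^(−2γx²) dx = (2j−1)!!/(4γ)^j · √(π/(2γ)), odd powers → 0; here √(π/(2γ)) = 0.90216. Differentiate with the product rule, d/dx e^(−γx²) = −2γx·e^(−γx²).
Normalization: ∫|φ|² dx = 0.11686.
⟨p⟩ = 0.0000 and ⟨p²⟩ = 5.7900.
(Δp)² = 5.7900 − (0.0000)² = 5.7900.

5.790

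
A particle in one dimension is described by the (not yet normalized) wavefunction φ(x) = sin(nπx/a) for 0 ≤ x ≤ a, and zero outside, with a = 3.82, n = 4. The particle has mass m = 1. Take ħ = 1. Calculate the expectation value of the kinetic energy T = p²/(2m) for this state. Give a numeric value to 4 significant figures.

5.411

T = −(ħ²/2m) d²/dx², so ⟨T⟩ = −(ħ²/2m) ∫ φ*·φ'' dx / ∫|φ|² dx; with m = 1.
d/dx sin(nπx/a) = (nπ/a)·cos(nπx/a) and d²/dx² sin(nπx/a) = −(nπ/a)²·sin(nπx/a); on 0 ≤ x ≤ a, ∫sin²(nπx/a) dx = a/2 and ∫sin(nπx/a)·cos(nπx/a) dx = 0.
State is unnormalized: ∫|φ|² dx = 1.9100, and ∫φ*·(−ħ²/2m · φ'') dx = 10.335, so ⟨T⟩ = 10.335 / 1.9100.
⟨T⟩ = 5.4108.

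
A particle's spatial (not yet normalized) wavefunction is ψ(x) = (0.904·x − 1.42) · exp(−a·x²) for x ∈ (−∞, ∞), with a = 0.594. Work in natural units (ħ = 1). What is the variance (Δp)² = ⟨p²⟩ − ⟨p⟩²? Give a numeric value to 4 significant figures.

Compute ⟨p⟩ and ⟨p²⟩ separately; (Δp)² = ⟨p²⟩ − ⟨p⟩².
Expand each integrand as polynomial × e^(−2ax²) and use ∫x^(2j)·e^(−2ax²) dx = (2j−1)!!/(4a)^j · √(π/(2a)), odd powers → 0; here √(π/(2a)) = 1.6262. Differentiate with the product rule, d/dx e^(−ax²) = −2ax·e^(−ax²).
Normalization: ∫|ψ|² dx = 3.8383.
⟨p⟩ = 0.0000 and ⟨p²⟩ = 0.76711.
(Δp)² = 0.76711 − (0.0000)² = 0.76711.

0.7671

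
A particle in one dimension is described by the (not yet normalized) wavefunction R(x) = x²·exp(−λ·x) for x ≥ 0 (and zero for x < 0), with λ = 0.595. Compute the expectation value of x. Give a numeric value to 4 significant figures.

⟨x⟩ = ∫ x·|R|² dx / ∫|R|² dx (integrals over the domain).
Every integrand reduces to terms xʲ·e^(−2λx) on [0, ∞); use ∫₀^∞ xʲ·e^(−2λx) dx = j!/(2λ)^(j+1).
State is unnormalized: ∫|R|² dx = 10.057, and ∫R*·x·R dx = 42.257, so ⟨x⟩ = 42.257 / 10.057.
⟨x⟩ = 4.2017.

4.202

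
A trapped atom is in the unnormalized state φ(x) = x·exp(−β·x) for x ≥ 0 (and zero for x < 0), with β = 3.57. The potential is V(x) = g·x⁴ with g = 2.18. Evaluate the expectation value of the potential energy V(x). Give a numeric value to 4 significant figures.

0.3020

⟨V⟩ = ∫ V(x)·|φ|² dx / ∫|φ|² dx.
Every integrand reduces to terms xʲ·e^(−2βx) on [0, ∞); use ∫₀^∞ xʲ·e^(−2βx) dx = j!/(2β)^(j+1).
State is unnormalized: ∫|φ|² dx = 0.0054946, and ∫φ*·V(x)·φ dx = 0.0016592, so ⟨V⟩ = 0.0016592 / 0.0054946.
⟨V⟩ = 0.30197.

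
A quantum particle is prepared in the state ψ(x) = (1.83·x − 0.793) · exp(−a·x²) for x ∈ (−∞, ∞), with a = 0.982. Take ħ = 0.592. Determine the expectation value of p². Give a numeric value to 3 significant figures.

0.740

p² ψ = −ħ² d²ψ/dx²; ⟨p²⟩ = −ħ² ∫ ψ*·ψ'' dx / ∫|ψ|² dx.
Expand each integrand as polynomial × e^(−2ax²) and use ∫x^(2j)·e^(−2ax²) dx = (2j−1)!!/(4a)^j · √(π/(2a)), odd powers → 0; here √(π/(2a)) = 1.2647. Differentiate with the product rule, d/dx e^(−ax²) = −2ax·e^(−ax²).
State is unnormalized: ∫|ψ|² dx = 1.8736, and ∫ψ*·(−ħ² ψ'') dx = 1.3870, so ⟨p²⟩ = 1.3870 / 1.8736.
⟨p²⟩ = 0.74029.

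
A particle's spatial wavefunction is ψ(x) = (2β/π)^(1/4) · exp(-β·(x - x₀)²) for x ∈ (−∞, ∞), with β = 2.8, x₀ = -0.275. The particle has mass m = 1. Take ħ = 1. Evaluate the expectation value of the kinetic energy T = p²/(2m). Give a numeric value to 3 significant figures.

1.40

T = −(ħ²/2m) d²/dx², so ⟨T⟩ = −(ħ²/2m) ∫ ψ*·ψ'' dx; with m = 1.
Gaussian moments (u = x − x₀): ∫u^(2j)·e^(−2βu²) du = (2j−1)!!/(4β)^j · √(π/(2β)), odd powers integrate to 0; here √(π/(2β)) = 0.74900. Derivatives: d/dx e^(−βu²) = −2βu·e^(−βu²), d²/dx² e^(−βu²) = (4β²u² − 2β)·e^(−βu²).
⟨T⟩ = 1.4000.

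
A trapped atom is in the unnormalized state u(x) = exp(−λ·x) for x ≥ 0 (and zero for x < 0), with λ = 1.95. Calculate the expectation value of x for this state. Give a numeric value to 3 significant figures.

0.256

⟨x⟩ = ∫ x·|u|² dx / ∫|u|² dx (integrals over the domain).
Every integrand reduces to terms xʲ·e^(−2λx) on [0, ∞); use ∫₀^∞ xʲ·e^(−2λx) dx = j!/(2λ)^(j+1).
State is unnormalized: ∫|u|² dx = 0.25641, and ∫u*·x·u dx = 0.065746, so ⟨x⟩ = 0.065746 / 0.25641.
⟨x⟩ = 0.25641.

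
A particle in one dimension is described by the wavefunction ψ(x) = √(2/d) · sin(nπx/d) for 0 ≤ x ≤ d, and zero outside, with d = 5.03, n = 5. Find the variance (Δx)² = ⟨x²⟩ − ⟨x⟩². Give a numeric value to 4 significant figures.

Compute ⟨x⟩ and ⟨x²⟩ separately, then (Δx)² = ⟨x²⟩ − ⟨x⟩².
With sin²θ = (1 − cos2θ)/2 on 0 ≤ x ≤ d: ∫sin²(nπx/d) dx = d/2, ∫x·sin²(nπx/d) dx = d²/4, ∫x²·sin²(nπx/d) dx = d³·(1/6 − 1/(4n²π²)); higher powers xᵏ the same way, integrating xᵏ·cos(2nπx/d) by parts.
⟨x⟩ = 2.5150 and ⟨x²⟩ = 8.3824.
(Δx)² = 8.3824 − (2.5150)² = 2.0571.

2.057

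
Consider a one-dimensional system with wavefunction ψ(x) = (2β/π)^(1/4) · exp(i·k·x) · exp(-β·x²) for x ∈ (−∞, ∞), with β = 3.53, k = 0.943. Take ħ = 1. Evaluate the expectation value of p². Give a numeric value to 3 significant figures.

4.42

p² ψ = −ħ² d²ψ/dx²; ⟨p²⟩ = −ħ² ∫ ψ*·ψ'' dx.
Gaussian moments: ∫x^(2j)·e^(−2βx²) dx = (2j−1)!!/(4β)^j · √(π/(2β)), odd powers integrate to 0; here √(π/(2β)) = 0.66707. Derivatives: ψ′ = (ik − 2βx)·ψ, ψ″ = ((ik − 2βx)² − 2β)·ψ; the odd-in-x pieces drop out.
⟨p²⟩ = 4.4192.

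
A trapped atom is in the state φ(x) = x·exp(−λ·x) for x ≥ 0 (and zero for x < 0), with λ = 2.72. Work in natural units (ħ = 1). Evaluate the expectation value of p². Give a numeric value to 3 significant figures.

p² φ = −ħ² d²φ/dx²; ⟨p²⟩ = −ħ² ∫ φ*·φ'' dx / ∫|φ|² dx.
Differentiate x·exp(−λ·x) with the product rule; every integrand then reduces to terms xʲ·e^(−2λx) on [0, ∞), with ∫₀^∞ xʲ·e^(−2λx) dx = j!/(2λ)^(j+1).
State is unnormalized: ∫|φ|² dx = 0.012423, and ∫φ*·(−ħ² φ'') dx = 0.091912, so ⟨p²⟩ = 0.091912 / 0.012423.
⟨p²⟩ = 7.3984.

7.40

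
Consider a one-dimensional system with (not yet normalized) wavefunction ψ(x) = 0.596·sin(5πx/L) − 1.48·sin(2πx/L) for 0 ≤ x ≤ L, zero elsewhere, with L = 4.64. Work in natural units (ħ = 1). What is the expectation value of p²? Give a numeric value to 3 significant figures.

p² ψ = −ħ² d²ψ/dx²; ⟨p²⟩ = −ħ² ∫ ψ*·ψ'' dx / ∫|ψ|² dx.
d²/dx² sin(jπx/L) = −(jπ/L)²·sin(jπx/L); on 0 ≤ x ≤ L, ∫sin²(jπx/L) dx = L/2 and ∫sin(jπx/L)·sin(lπx/L) dx = 0 for j ≠ l, so only diagonal terms survive in ∫|ψ|² and ∫ψ·ψ″; ∫ψ·ψ′ dx = [ψ²/2] between the walls = 0.
State is unnormalized: ∫|ψ|² dx = 5.9058, and ∫ψ*·(−ħ² ψ'') dx = 18.763, so ⟨p²⟩ = 18.763 / 5.9058.
⟨p²⟩ = 3.1770.

3.18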